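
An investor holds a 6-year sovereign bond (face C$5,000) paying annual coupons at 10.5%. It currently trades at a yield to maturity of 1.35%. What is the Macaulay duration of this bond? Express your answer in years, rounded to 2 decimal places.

Periodic yield y = 0.0135. Discount each cash flow and weight by its year:
  t   CF        PV=CF/(1+0.0135)^t    t·PV
  1       525.00       518.0069       518.0069
  2       525.00       511.1070     1,022.2139
  3       525.00       504.2989     1,512.8968
  4       525.00       497.5816     1,990.3263
  5       525.00       490.9537     2,454.7685
  6     5,525.00     5,097.8818    30,587.2910
  Σ                  7,619.8299    38,085.5034
Price P = Σ PV = 7,619.8299.
Macaulay duration = Σ(t·PV) / P = 38,085.5034 / 7,619.8299 = 4.99821 years.

5.00 years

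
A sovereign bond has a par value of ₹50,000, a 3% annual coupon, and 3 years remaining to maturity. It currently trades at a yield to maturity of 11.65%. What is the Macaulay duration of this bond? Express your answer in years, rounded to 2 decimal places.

2.90 years

Periodic yield y = 0.1165. Discount each cash flow and weight by its year:
  t   CF        PV=CF/(1+0.1165)^t    t·PV
  1     1,500.00     1,343.4841     1,343.4841
  2     1,500.00     1,203.2997     2,406.5994
  3    51,500.00    37,002.4983   111,007.4948
  Σ                 39,549.2820   114,757.5782
Price P = Σ PV = 39,549.2820.
Macaulay duration = Σ(t·PV) / P = 114,757.5782 / 39,549.2820 = 2.90163 years.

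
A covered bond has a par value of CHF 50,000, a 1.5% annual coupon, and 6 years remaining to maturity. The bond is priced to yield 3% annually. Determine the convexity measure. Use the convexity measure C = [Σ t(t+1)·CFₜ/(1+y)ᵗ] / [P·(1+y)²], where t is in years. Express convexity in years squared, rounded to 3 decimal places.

37.587

With y = 0.03:
  t   CF        PV=CF/(1+0.03)^t    t·PV        t(t+1)·PV
  1       750.00       728.1553       728.1553       1,456.3107
  2       750.00       706.9469     1,413.8939       4,241.6816
  3       750.00       686.3562     2,059.0687       8,236.2749
  4       750.00       666.3653     2,665.4611      13,327.3057
  5       750.00       646.9566     3,234.7829      19,408.6976
  6    50,750.00    42,502.3260   255,013.9562   1,785,097.6931
  Σ                 45,937.1064   265,115.3182   1,831,767.9637
P = 45,937.1064.
Convexity = Σ t(t+1)·PV / [P·(1+y)²] = 1,831,767.9637 / (45,937.1064 × 1.060900) = 37.58654.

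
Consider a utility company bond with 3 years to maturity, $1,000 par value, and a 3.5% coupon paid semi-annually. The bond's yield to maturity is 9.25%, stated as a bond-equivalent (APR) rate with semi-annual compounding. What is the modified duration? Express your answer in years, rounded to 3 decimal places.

2.735 years

Periodic yield y = 0.04625. First find Macaulay duration:
  t   CF        PV=CF/(1+0.04625)^t    t·PV
  1        17.50        16.7264        16.7264
  2        17.50        15.9870        31.9740
  3        17.50        15.2803        45.8409
  4        17.50        14.6048        58.4193
  5        17.50        13.9592        69.7960
  6     1,017.50       775.7497     4,654.4979
  Σ                    852.3074     4,877.2545
P = 852.3074; Macaulay duration = 4,877.2545 / 852.3074 = 5.72241 half-year periods = 2.86121 years.
Modified duration = D_Mac / (1 + y) = 2.86121 / 1.04625 = 2.73473 years.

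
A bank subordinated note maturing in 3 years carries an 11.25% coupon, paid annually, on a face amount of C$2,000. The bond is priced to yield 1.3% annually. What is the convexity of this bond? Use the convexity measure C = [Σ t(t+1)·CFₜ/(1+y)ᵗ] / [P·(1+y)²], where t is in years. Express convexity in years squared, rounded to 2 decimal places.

10.36

With y = 0.013:
  t   CF        PV=CF/(1+0.013)^t    t·PV        t(t+1)·PV
  1       225.00       222.1125       222.1125         444.2251
  2       225.00       219.2621       438.5243       1,315.5728
  3     2,225.00     2,140.4332     6,421.2996      25,685.1984
  Σ                  2,581.8079     7,081.9364      27,444.9963
P = 2,581.8079.
Convexity = Σ t(t+1)·PV / [P·(1+y)²] = 27,444.9963 / (2,581.8079 × 1.026169) = 10.35906.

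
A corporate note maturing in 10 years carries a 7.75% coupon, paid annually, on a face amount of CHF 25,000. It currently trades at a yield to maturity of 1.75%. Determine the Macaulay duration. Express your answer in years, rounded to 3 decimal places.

7.882 years

Periodic yield y = 0.0175. Discount each cash flow and weight by its year:
  t   CF        PV=CF/(1+0.0175)^t    t·PV
  1     1,937.50     1,904.1769     1,904.1769
  2     1,937.50     1,871.4269     3,742.8539
  3     1,937.50     1,839.2402     5,517.7207
  4     1,937.50     1,807.6071     7,230.4284
  5     1,937.50     1,776.5180     8,882.5902
  6     1,937.50     1,745.9637    10,475.7820
  7     1,937.50     1,715.9348    12,011.5437
  8     1,937.50     1,686.4224    13,491.3794
  9     1,937.50     1,657.4176    14,916.7585
  10   26,937.50    22,647.1266   226,471.2664
  Σ                 38,651.8344   304,644.5001
Price P = Σ PV = 38,651.8344.
Macaulay duration = Σ(t·PV) / P = 304,644.5001 / 38,651.8344 = 7.88176 years.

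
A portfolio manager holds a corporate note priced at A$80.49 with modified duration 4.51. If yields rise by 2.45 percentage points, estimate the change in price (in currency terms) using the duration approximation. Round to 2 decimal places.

Duration approximation: ΔP/P ≈ -D_mod · Δy = -4.51 × (+0.0245) = -0.110495.
ΔP ≈ 80.49 × (-0.110495) = -8.89374255.

-A$8.89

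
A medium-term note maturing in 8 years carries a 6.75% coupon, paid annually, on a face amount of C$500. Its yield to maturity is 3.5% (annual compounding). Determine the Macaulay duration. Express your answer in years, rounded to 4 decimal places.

Periodic yield y = 0.035. Discount each cash flow and weight by its year:
  t   CF        PV=CF/(1+0.035)^t    t·PV
  1        33.75        32.6087        32.6087
  2        33.75        31.5060        63.0120
  3        33.75        30.4406        91.3217
  4        33.75        29.4112       117.6447
  5        33.75        28.4166       142.0830
  6        33.75        27.4556       164.7339
  7        33.75        26.5272       185.6904
  8       533.75       405.3359     3,242.6873
  Σ                    611.7018     4,039.7816
Price P = Σ PV = 611.7018.
Macaulay duration = Σ(t·PV) / P = 4,039.7816 / 611.7018 = 6.60417 years.

6.6042 years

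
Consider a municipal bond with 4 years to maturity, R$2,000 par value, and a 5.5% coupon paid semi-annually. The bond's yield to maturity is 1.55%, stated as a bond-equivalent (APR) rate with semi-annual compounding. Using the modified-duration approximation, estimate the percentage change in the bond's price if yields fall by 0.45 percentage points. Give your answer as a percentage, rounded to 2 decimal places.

+1.64%

Periodic yield y = 0.00775. Modified duration first:
  t   CF        PV=CF/(1+0.00775)^t    t·PV
  1        55.00        54.5770        54.5770
  2        55.00        54.1573       108.3146
  3        55.00        53.7408       161.2225
  4        55.00        53.3275       213.3101
  5        55.00        52.9174       264.5871
  6        55.00        52.5105       315.0628
  7        55.00        52.1066       364.7465
  8     2,055.00     1,931.9210    15,455.3683
  Σ                  2,305.2582    16,937.1888
P = 2,305.2582; D_Mac = 7.34720 half-year periods = 3.67360 yrs; D_mod = 3.67360/(1+0.00775) = 3.64535 yrs.
ΔP/P ≈ -D_mod · Δy = -3.64535 × (-0.0045) = +0.016404 = +1.6404%.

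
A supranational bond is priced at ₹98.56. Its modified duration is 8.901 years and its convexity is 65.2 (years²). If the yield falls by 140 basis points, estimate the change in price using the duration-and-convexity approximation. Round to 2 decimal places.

+₹12.91

Duration effect: -D_mod·Δy = -8.901 × (-0.014) = +0.124614
Convexity effect: ½·C·(Δy)² = 0.5 × 65.2 × (-0.014)² = +0.0063896
ΔP/P ≈ +0.124614 + 0.0063896 = +0.1310036
ΔP ≈ 98.56 × (+0.1310036) = +12.911714816.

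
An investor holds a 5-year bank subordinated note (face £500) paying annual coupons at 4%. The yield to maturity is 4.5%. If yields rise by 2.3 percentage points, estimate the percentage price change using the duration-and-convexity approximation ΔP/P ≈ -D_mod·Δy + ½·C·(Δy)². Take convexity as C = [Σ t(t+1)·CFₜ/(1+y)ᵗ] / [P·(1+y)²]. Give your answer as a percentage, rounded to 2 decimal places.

With y = 0.045:
  t   CF        PV=CF/(1+0.045)^t    t·PV        t(t+1)·PV
  1        20.00        19.1388        19.1388          38.2775
  2        20.00        18.3146        36.6292         109.8876
  3        20.00        17.5259        52.5778         210.3112
  4        20.00        16.7712        67.0849         335.4245
  5       520.00       417.2745     2,086.3727      12,518.2363
  Σ                    489.0251     2,261.8034      13,212.1372
P = 489.0251; D_Mac = 4.62513 yrs; D_mod = 4.42596 yrs; C = 24.74055.
Duration effect: -4.42596 × (+0.023) = -0.101797
Convexity effect: 0.5 × 24.74055 × (0.023)² = +0.0065439
ΔP/P ≈ -0.101797 + 0.0065439 = -0.095253 = -9.5253%.

-9.53%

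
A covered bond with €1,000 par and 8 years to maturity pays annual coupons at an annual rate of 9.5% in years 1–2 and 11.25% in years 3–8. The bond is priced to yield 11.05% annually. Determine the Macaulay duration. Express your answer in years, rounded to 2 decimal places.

5.82 years

Periodic yield y = 0.1105. Discount each cash flow and weight by its year:
  t   CF        PV=CF/(1+0.1105)^t    t·PV
  1        95.00        85.5471        85.5471
  2        95.00        77.0347       154.0694
  3       112.50        82.1480       246.4439
  4       112.50        73.9739       295.8954
  5       112.50        66.6131       333.0655
  6       112.50        59.9848       359.9087
  7       112.50        54.0160       378.1121
  8     1,112.50       481.0071     3,848.0571
  Σ                    980.3246     5,701.0993
Price P = Σ PV = 980.3246.
Macaulay duration = Σ(t·PV) / P = 5,701.0993 / 980.3246 = 5.81552 years.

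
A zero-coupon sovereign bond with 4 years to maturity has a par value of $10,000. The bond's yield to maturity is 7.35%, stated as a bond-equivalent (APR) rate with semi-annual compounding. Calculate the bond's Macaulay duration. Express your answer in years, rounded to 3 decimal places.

A zero-coupon bond has a single cash flow at maturity, so its Macaulay duration equals its maturity: 4 years.
(Equivalently: 8 semi-annual periods ÷ 2 = 4 years.)

4.000 years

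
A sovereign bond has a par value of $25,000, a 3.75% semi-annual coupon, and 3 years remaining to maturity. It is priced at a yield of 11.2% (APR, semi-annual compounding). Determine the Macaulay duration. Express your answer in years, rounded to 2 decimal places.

2.85 years

Periodic yield y = 0.056. Discount each cash flow and weight by its period:
  t   CF        PV=CF/(1+0.056)^t    t·PV
  1       468.75       443.8920       443.8920
  2       468.75       420.3523       840.7046
  3       468.75       398.0609     1,194.1827
  4       468.75       376.9516     1,507.8065
  5       468.75       356.9618     1,784.8088
  6    25,468.75    18,366.4035   110,198.4210
  Σ                 20,362.6221   115,969.8156
Price P = Σ PV = 20,362.6221.
Macaulay duration = Σ(t·PV) / P = 115,969.8156 / 20,362.6221 = 5.69523 half-year periods.
In years: 5.69523 / 2 = 2.84761 years.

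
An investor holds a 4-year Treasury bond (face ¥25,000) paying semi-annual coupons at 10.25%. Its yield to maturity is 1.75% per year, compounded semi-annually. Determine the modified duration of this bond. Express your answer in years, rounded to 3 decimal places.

Periodic yield y = 0.00875. First find Macaulay duration:
  t   CF        PV=CF/(1+0.00875)^t    t·PV
  1     1,281.25     1,270.1363     1,270.1363
  2     1,281.25     1,259.1190     2,518.2380
  3     1,281.25     1,248.1973     3,744.5919
  4     1,281.25     1,237.3703     4,949.4812
  5     1,281.25     1,226.6372     6,133.1861
  6     1,281.25     1,215.9972     7,295.9835
  7     1,281.25     1,205.4496     8,438.1469
  8    26,281.25    24,511.9372   196,095.4978
  Σ                 33,174.8442   230,445.2617
P = 33,174.8442; Macaulay duration = 230,445.2617 / 33,174.8442 = 6.94639 half-year periods = 3.47319 years.
Modified duration = D_Mac / (1 + y) = 3.47319 / 1.00875 = 3.44307 years.

3.443 years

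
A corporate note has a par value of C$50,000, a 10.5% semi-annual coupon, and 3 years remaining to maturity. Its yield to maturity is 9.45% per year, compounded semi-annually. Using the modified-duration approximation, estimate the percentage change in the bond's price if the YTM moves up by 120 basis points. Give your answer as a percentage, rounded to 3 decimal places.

-3.042%

Periodic yield y = 0.04725. Modified duration first:
  t   CF        PV=CF/(1+0.04725)^t    t·PV
  1     2,625.00     2,506.5648     2,506.5648
  2     2,625.00     2,393.4732     4,786.9464
  3     2,625.00     2,285.4841     6,856.4522
  4     2,625.00     2,182.3672     8,729.4689
  5     2,625.00     2,083.9028    10,419.5141
  6    52,625.00    39,892.3752   239,354.2510
  Σ                 51,344.1673   272,653.1975
P = 51,344.1673; D_Mac = 5.31031 half-year periods = 2.65515 yrs; D_mod = 2.65515/(1+0.04725) = 2.53536 yrs.
ΔP/P ≈ -D_mod · Δy = -2.53536 × (+0.012) = -0.030424 = -3.0424%.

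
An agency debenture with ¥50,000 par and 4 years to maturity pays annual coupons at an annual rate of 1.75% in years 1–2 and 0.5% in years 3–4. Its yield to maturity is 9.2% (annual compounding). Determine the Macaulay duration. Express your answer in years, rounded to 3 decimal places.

Periodic yield y = 0.092. Discount each cash flow and weight by its year:
  t   CF        PV=CF/(1+0.092)^t    t·PV
  1       875.00       801.2821       801.2821
  2       875.00       733.7748     1,467.5495
  3       250.00       191.9871       575.9614
  4    50,250.00    35,338.2886   141,353.1542
  Σ                 37,065.3325   144,197.9472
Price P = Σ PV = 37,065.3325.
Macaulay duration = Σ(t·PV) / P = 144,197.9472 / 37,065.3325 = 3.89037 years.

3.890 years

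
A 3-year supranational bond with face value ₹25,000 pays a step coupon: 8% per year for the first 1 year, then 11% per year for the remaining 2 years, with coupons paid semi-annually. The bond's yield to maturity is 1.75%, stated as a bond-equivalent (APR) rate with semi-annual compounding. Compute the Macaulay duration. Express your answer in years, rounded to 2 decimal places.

Periodic yield y = 0.00875. Discount each cash flow and weight by its period:
  t   CF        PV=CF/(1+0.00875)^t    t·PV
  1     1,000.00       991.3259       991.3259
  2     1,000.00       982.7270     1,965.4541
  3     1,375.00     1,339.5288     4,018.5864
  4     1,375.00     1,327.9096     5,311.6384
  5     1,375.00     1,316.3912     6,581.9558
  6    26,375.00    25,031.7482   150,190.4893
  Σ                 30,989.6307   169,059.4499
Price P = Σ PV = 30,989.6307.
Macaulay duration = Σ(t·PV) / P = 169,059.4499 / 30,989.6307 = 5.45536 half-year periods.
In years: 5.45536 / 2 = 2.72768 years.

2.73 years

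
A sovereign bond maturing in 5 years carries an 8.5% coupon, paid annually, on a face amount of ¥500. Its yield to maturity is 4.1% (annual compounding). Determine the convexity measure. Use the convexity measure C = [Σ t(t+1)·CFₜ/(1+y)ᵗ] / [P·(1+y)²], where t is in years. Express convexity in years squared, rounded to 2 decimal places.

With y = 0.041:
  t   CF        PV=CF/(1+0.041)^t    t·PV        t(t+1)·PV
  1        42.50        40.8261        40.8261          81.6523
  2        42.50        39.2182        78.4364         235.3091
  3        42.50        37.6736       113.0207         452.0828
  4        42.50        36.1898       144.7591         723.7957
  5       542.50       443.7579     2,218.7895      13,312.7369
  Σ                    597.6656     2,595.8318      14,805.5768
P = 597.6656.
Convexity = Σ t(t+1)·PV / [P·(1+y)²] = 14,805.5768 / (597.6656 × 1.083681) = 22.85944.

22.86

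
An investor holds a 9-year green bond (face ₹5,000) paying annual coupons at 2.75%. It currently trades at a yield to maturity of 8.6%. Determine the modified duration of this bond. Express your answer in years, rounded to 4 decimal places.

Periodic yield y = 0.086. First find Macaulay duration:
  t   CF        PV=CF/(1+0.086)^t    t·PV
  1       137.50       126.6114       126.6114
  2       137.50       116.5851       233.1702
  3       137.50       107.3528       322.0583
  4       137.50        98.8515       395.4061
  5       137.50        91.0235       455.1175
  6       137.50        83.8154       502.8923
  7       137.50        77.1781       540.2465
  8       137.50        71.0664       568.5309
  9     5,137.50     2,445.0256    22,005.2302
  Σ                  3,217.5097    25,149.2635
P = 3,217.5097; Macaulay duration = 25,149.2635 / 3,217.5097 = 7.81638 years.
Modified duration = D_Mac / (1 + y) = 7.81638 / 1.086 = 7.19740 years.

7.1974 years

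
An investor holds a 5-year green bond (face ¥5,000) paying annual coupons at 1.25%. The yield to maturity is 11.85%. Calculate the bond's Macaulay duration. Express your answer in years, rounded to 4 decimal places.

4.8369 years

Periodic yield y = 0.1185. Discount each cash flow and weight by its year:
  t   CF        PV=CF/(1+0.1185)^t    t·PV
  1        62.50        55.8784        55.8784
  2        62.50        49.9583        99.9167
  3        62.50        44.6655       133.9965
  4        62.50        39.9334       159.7335
  5     5,062.50     2,891.9121    14,459.5607
  Σ                  3,082.3478    14,909.0858
Price P = Σ PV = 3,082.3478.
Macaulay duration = Σ(t·PV) / P = 14,909.0858 / 3,082.3478 = 4.83693 years.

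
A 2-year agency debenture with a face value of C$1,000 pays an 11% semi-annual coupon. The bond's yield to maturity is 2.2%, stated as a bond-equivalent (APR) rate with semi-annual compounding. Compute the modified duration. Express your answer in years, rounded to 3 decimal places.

1.841 years

Periodic yield y = 0.011. First find Macaulay duration:
  t   CF        PV=CF/(1+0.011)^t    t·PV
  1        55.00        54.4016        54.4016
  2        55.00        53.8097       107.6194
  3        55.00        53.2242       159.6726
  4     1,055.00     1,009.8290     4,039.3160
  Σ                  1,171.2645     4,361.0096
P = 1,171.2645; Macaulay duration = 4,361.0096 / 1,171.2645 = 3.72333 half-year periods = 1.86167 years.
Modified duration = D_Mac / (1 + y) = 1.86167 / 1.011 = 1.84141 years.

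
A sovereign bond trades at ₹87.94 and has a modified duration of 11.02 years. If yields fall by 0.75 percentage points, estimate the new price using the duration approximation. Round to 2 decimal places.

₹95.21

Duration approximation: ΔP/P ≈ -D_mod · Δy = -11.02 × (-0.0075) = +0.082650.
New price ≈ 87.94 × (1 + 0.082650) = 95.208241.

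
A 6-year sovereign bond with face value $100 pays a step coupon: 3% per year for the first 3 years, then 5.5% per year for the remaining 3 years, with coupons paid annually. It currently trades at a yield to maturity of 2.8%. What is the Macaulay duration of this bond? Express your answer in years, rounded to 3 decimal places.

5.546 years

Periodic yield y = 0.028. Discount each cash flow and weight by its year:
  t   CF        PV=CF/(1+0.028)^t    t·PV
  1         3.00         2.9183         2.9183
  2         3.00         2.8388         5.6776
  3         3.00         2.7615         8.2844
  4         5.50         4.9248        19.6993
  5         5.50         4.7907        23.9534
  6       105.50        89.3910       536.3460
  Σ                    107.6251       596.8790
Price P = Σ PV = 107.6251.
Macaulay duration = Σ(t·PV) / P = 596.8790 / 107.6251 = 5.54591 years.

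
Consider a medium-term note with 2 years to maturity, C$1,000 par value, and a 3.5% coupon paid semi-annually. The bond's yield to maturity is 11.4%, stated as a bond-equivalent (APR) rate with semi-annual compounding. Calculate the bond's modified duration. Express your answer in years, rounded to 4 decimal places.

Periodic yield y = 0.057. First find Macaulay duration:
  t   CF        PV=CF/(1+0.057)^t    t·PV
  1        17.50        16.5563        16.5563
  2        17.50        15.6635        31.3269
  3        17.50        14.8188        44.4564
  4     1,017.50       815.1442     3,260.5770
  Σ                    862.1828     3,352.9166
P = 862.1828; Macaulay duration = 3,352.9166 / 862.1828 = 3.88887 half-year periods = 1.94443 years.
Modified duration = D_Mac / (1 + y) = 1.94443 / 1.057 = 1.83958 years.

1.8396 years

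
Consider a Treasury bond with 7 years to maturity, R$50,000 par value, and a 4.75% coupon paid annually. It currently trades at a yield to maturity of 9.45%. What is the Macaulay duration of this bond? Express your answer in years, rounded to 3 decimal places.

Periodic yield y = 0.0945. Discount each cash flow and weight by its year:
  t   CF        PV=CF/(1+0.0945)^t    t·PV
  1     2,375.00     2,169.9406     2,169.9406
  2     2,375.00     1,982.5862     3,965.1724
  3     2,375.00     1,811.4081     5,434.2244
  4     2,375.00     1,655.0097     6,620.0389
  5     2,375.00     1,512.1149     7,560.5744
  6     2,375.00     1,381.5577     8,289.3460
  7    52,375.00    27,836.4388   194,855.0719
  Σ                 38,349.0561   228,894.3687
Price P = Σ PV = 38,349.0561.
Macaulay duration = Σ(t·PV) / P = 228,894.3687 / 38,349.0561 = 5.96871 years.

5.969 years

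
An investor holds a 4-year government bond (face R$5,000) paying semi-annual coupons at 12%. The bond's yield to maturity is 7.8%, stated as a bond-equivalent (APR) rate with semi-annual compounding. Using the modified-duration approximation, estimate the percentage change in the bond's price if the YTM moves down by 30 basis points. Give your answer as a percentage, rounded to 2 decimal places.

Periodic yield y = 0.039. Modified duration first:
  t   CF        PV=CF/(1+0.039)^t    t·PV
  1       300.00       288.7392       288.7392
  2       300.00       277.9010       555.8021
  3       300.00       267.4697       802.4091
  4       300.00       257.4299     1,029.7198
  5       300.00       247.7670     1,238.8352
  6       300.00       238.4668     1,430.8009
  7       300.00       229.5157     1,606.6100
  8     5,300.00     3,902.5771    31,220.6166
  Σ                  5,709.8665    38,173.5329
P = 5,709.8665; D_Mac = 6.68554 half-year periods = 3.34277 yrs; D_mod = 3.34277/(1+0.039) = 3.21729 yrs.
ΔP/P ≈ -D_mod · Δy = -3.21729 × (-0.003) = +0.009652 = +0.9652%.

+0.97%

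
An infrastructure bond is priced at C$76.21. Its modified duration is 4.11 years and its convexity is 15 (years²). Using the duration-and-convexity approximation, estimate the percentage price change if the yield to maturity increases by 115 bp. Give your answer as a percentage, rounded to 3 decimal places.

-4.627%

Duration effect: -D_mod·Δy = -4.11 × (+0.0115) = -0.047265
Convexity effect: ½·C·(Δy)² = 0.5 × 15 × (0.0115)² = +0.000991875
ΔP/P ≈ -0.047265 + 0.000991875 = -0.046273125
= -4.6273125%.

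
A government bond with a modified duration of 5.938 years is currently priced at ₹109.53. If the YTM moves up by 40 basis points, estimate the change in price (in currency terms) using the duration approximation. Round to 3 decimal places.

Duration approximation: ΔP/P ≈ -D_mod · Δy = -5.938 × (+0.004) = -0.023752.
ΔP ≈ 109.53 × (-0.023752) = -2.60155656.

-₹2.602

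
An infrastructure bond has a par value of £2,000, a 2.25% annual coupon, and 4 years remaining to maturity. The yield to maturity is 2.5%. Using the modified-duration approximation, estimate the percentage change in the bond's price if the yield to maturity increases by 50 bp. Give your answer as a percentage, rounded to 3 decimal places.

-1.887%

Periodic yield y = 0.025. Modified duration first:
  t   CF        PV=CF/(1+0.025)^t    t·PV
  1        45.00        43.9024        43.9024
  2        45.00        42.8316        85.6633
  3        45.00        41.7870       125.3609
  4     2,045.00     1,852.6691     7,410.6763
  Σ                  1,981.1901     7,665.6029
P = 1,981.1901; D_Mac = 3.86919 yrs; D_mod = 3.86919/(1+0.025) = 3.77482 yrs.
ΔP/P ≈ -D_mod · Δy = -3.77482 × (+0.005) = -0.018874 = -1.8874%.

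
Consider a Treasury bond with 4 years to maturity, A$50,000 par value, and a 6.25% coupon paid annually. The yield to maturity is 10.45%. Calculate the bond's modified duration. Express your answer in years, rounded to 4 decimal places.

3.2893 years

Periodic yield y = 0.1045. First find Macaulay duration:
  t   CF        PV=CF/(1+0.1045)^t    t·PV
  1     3,125.00     2,829.3345     2,829.3345
  2     3,125.00     2,561.6429     5,123.2857
  3     3,125.00     2,319.2783     6,957.8348
  4    53,125.00    35,697.3570   142,789.4279
  Σ                 43,407.6127   157,699.8830
P = 43,407.6127; Macaulay duration = 157,699.8830 / 43,407.6127 = 3.63300 years.
Modified duration = D_Mac / (1 + y) = 3.63300 / 1.1045 = 3.28927 years.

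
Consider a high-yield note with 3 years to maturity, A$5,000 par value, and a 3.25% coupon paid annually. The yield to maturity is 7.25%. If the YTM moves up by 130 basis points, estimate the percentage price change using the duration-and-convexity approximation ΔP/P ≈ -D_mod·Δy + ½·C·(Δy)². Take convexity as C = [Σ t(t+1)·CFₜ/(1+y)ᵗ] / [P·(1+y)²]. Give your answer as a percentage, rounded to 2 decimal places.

With y = 0.0725:
  t   CF        PV=CF/(1+0.0725)^t    t·PV        t(t+1)·PV
  1       162.50       151.5152       151.5152         303.0303
  2       162.50       141.2729       282.5457         847.6372
  3     5,162.50     4,184.7369    12,554.2108      50,216.8432
  Σ                  4,477.5250    12,988.2717      51,367.5107
P = 4,477.5250; D_Mac = 2.90077 yrs; D_mod = 2.70468 yrs; C = 9.97369.
Duration effect: -2.70468 × (+0.013) = -0.035161
Convexity effect: 0.5 × 9.97369 × (0.013)² = +0.0008428
ΔP/P ≈ -0.035161 + 0.0008428 = -0.034318 = -3.4318%.

-3.43%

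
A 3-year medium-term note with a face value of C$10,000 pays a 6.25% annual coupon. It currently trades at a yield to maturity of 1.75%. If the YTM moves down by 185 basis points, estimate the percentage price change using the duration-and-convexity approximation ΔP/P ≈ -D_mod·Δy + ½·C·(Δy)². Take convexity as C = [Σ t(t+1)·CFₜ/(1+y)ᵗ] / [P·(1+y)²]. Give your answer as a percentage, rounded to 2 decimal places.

+5.34%

With y = 0.0175:
  t   CF        PV=CF/(1+0.0175)^t    t·PV        t(t+1)·PV
  1       625.00       614.2506       614.2506       1,228.5012
  2       625.00       603.6861     1,207.3722       3,622.1166
  3    10,625.00    10,086.1561    30,258.4683     121,033.8731
  Σ                 11,304.0928    32,080.0911     125,884.4910
P = 11,304.0928; D_Mac = 2.83792 yrs; D_mod = 2.78911 yrs; C = 10.75642.
Duration effect: -2.78911 × (-0.0185) = +0.051599
Convexity effect: 0.5 × 10.75642 × (-0.0185)² = +0.0018407
ΔP/P ≈ +0.051599 + 0.0018407 = +0.053439 = +5.3439%.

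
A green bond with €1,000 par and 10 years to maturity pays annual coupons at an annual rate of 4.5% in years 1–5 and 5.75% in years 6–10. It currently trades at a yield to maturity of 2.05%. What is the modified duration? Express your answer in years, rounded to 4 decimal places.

Periodic yield y = 0.0205. First find Macaulay duration:
  t   CF        PV=CF/(1+0.0205)^t    t·PV
  1        45.00        44.0960        44.0960
  2        45.00        43.2102        86.4204
  3        45.00        42.3422       127.0266
  4        45.00        41.4916       165.9665
  5        45.00        40.6581       203.2907
  6        57.50        50.9084       305.4506
  7        57.50        49.8858       349.2005
  8        57.50        48.8837       391.0693
  9        57.50        47.9017       431.1151
  10    1,057.50       863.2772     8,632.7723
  Σ                  1,272.6550    10,736.4082
P = 1,272.6550; Macaulay duration = 10,736.4082 / 1,272.6550 = 8.43623 years.
Modified duration = D_Mac / (1 + y) = 8.43623 / 1.0205 = 8.26676 years.

8.2668 years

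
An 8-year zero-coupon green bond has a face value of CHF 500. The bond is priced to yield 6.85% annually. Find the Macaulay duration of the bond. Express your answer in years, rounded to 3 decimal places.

A zero-coupon bond has a single cash flow at maturity, so its Macaulay duration equals its maturity: 8 years.

8.000 years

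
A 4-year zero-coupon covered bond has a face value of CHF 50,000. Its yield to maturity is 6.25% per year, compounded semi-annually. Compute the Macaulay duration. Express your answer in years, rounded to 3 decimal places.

A zero-coupon bond has a single cash flow at maturity, so its Macaulay duration equals its maturity: 4 years.
(Equivalently: 8 semi-annual periods ÷ 2 = 4 years.)

4.000 years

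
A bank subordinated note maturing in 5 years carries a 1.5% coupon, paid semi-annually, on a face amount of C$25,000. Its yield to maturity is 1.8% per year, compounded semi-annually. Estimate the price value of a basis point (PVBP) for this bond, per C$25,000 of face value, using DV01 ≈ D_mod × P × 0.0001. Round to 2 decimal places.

C$11.81

Periodic yield y = 0.009.
  t   CF        PV=CF/(1+0.009)^t    t·PV
  1       187.50       185.8276       185.8276
  2       187.50       184.1700       368.3400
  3       187.50       182.5273       547.5818
  4       187.50       180.8992       723.5967
  5       187.50       179.2856       896.4281
  6       187.50       177.6864     1,066.1186
  7       187.50       176.1015     1,232.7107
  8       187.50       174.5307     1,396.2460
  9       187.50       172.9740     1,556.7658
  10   25,187.50    23,028.9110   230,289.1099
  Σ                 24,642.9133   238,262.7251
P = 24,642.9133; D_Mac = 9.66861 half-year periods = 4.83431 yrs; D_mod = 4.79118 yrs.
DV01 ≈ 4.79118 × 24,642.9133 × 0.0001 = 11.806874.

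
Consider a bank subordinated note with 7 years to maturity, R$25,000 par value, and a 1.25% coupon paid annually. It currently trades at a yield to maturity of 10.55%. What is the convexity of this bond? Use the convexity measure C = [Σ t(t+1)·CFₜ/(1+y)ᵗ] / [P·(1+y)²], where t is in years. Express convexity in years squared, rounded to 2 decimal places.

With y = 0.1055:
  t   CF        PV=CF/(1+0.1055)^t    t·PV        t(t+1)·PV
  1       312.50       282.6775       282.6775         565.3550
  2       312.50       255.7011       511.4021       1,534.2064
  3       312.50       231.2990       693.8970       2,775.5882
  4       312.50       209.2257       836.9028       4,184.5140
  5       312.50       189.2589       946.2944       5,677.7667
  6       312.50       171.1975     1,027.1853       7,190.2970
  7    25,312.50    12,543.6467    87,805.5267     702,444.2133
  Σ                 13,883.0064    92,103.8859     724,371.9406
P = 13,883.0064.
Convexity = Σ t(t+1)·PV / [P·(1+y)²] = 724,371.9406 / (13,883.0064 × 1.222130) = 42.69339.

42.69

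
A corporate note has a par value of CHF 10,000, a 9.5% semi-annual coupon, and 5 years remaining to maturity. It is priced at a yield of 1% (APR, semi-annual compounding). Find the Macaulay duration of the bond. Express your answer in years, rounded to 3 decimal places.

4.258 years

Periodic yield y = 0.005. Discount each cash flow and weight by its period:
  t   CF        PV=CF/(1+0.005)^t    t·PV
  1       475.00       472.6368       472.6368
  2       475.00       470.2854       940.5708
  3       475.00       467.9457     1,403.8370
  4       475.00       465.6176     1,862.4703
  5       475.00       463.3011     2,316.5053
  6       475.00       460.9961     2,765.9765
  7       475.00       458.7026     3,210.9180
  8       475.00       456.4205     3,651.3638
  9       475.00       454.1497     4,087.3475
  10   10,475.00     9,965.3697    99,653.6968
  Σ                 14,135.4250   120,365.3228
Price P = Σ PV = 14,135.4250.
Macaulay duration = Σ(t·PV) / P = 120,365.3228 / 14,135.4250 = 8.51515 half-year periods.
In years: 8.51515 / 2 = 4.25758 years.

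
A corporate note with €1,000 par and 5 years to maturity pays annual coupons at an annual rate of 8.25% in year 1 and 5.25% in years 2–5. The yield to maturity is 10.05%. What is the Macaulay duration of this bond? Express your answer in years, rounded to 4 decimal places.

4.3560 years

Periodic yield y = 0.1005. Discount each cash flow and weight by its year:
  t   CF        PV=CF/(1+0.1005)^t    t·PV
  1        82.50        74.9659        74.9659
  2        52.50        43.3490        86.6980
  3        52.50        39.3903       118.1709
  4        52.50        35.7931       143.1723
  5     1,052.50       652.0364     3,260.1822
  Σ                    845.5348     3,683.1894
Price P = Σ PV = 845.5348.
Macaulay duration = Σ(t·PV) / P = 3,683.1894 / 845.5348 = 4.35605 years.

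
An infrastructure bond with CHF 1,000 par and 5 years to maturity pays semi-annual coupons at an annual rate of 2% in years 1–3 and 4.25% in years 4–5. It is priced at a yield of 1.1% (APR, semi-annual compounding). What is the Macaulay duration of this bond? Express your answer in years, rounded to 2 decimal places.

Periodic yield y = 0.0055. Discount each cash flow and weight by its period:
  t   CF        PV=CF/(1+0.0055)^t    t·PV
  1        10.00         9.9453         9.9453
  2        10.00         9.8909        19.7818
  3        10.00         9.8368        29.5104
  4        10.00         9.7830        39.1320
  5        10.00         9.7295        48.6474
  6        10.00         9.6763        58.0576
  7        21.25        20.4496       143.1471
  8        21.25        20.3377       162.7018
  9        21.25        20.2265       182.0383
  10    1,021.25       966.7436     9,667.4363
  Σ                  1,086.6191    10,360.3979
Price P = Σ PV = 1,086.6191.
Macaulay duration = Σ(t·PV) / P = 10,360.3979 / 1,086.6191 = 9.53453 half-year periods.
In years: 9.53453 / 2 = 4.76726 years.

4.77 years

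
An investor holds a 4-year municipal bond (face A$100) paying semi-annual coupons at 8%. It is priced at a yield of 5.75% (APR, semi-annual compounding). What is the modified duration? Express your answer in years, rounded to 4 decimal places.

3.4245 years

Periodic yield y = 0.02875. First find Macaulay duration:
  t   CF        PV=CF/(1+0.02875)^t    t·PV
  1         4.00         3.8882         3.8882
  2         4.00         3.7796         7.5591
  3         4.00         3.6739        11.0218
  4         4.00         3.5713        14.2850
  5         4.00         3.4714        17.3572
  6         4.00         3.3744        20.2466
  7         4.00         3.2801        22.9609
  8       104.00        82.9000       663.2000
  Σ                    107.9390       760.5189
P = 107.9390; Macaulay duration = 760.5189 / 107.9390 = 7.04582 half-year periods = 3.52291 years.
Modified duration = D_Mac / (1 + y) = 3.52291 / 1.02875 = 3.42446 years.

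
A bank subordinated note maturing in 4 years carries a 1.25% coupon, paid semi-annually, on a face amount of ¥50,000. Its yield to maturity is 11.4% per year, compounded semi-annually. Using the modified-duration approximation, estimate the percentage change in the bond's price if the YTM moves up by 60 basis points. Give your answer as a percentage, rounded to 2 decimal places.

Periodic yield y = 0.057. Modified duration first:
  t   CF        PV=CF/(1+0.057)^t    t·PV
  1       312.50       295.6481       295.6481
  2       312.50       279.7049       559.4098
  3       312.50       264.6215       793.8644
  4       312.50       250.3514     1,001.4057
  5       312.50       236.8509     1,184.2546
  6       312.50       224.0785     1,344.4707
  7       312.50       211.9948     1,483.9633
  8    50,312.50    32,290.5914   258,324.7313
  Σ                 34,053.8414   264,987.7478
P = 34,053.8414; D_Mac = 7.78143 half-year periods = 3.89072 yrs; D_mod = 3.89072/(1+0.057) = 3.68091 yrs.
ΔP/P ≈ -D_mod · Δy = -3.68091 × (+0.006) = -0.022085 = -2.2085%.

-2.21%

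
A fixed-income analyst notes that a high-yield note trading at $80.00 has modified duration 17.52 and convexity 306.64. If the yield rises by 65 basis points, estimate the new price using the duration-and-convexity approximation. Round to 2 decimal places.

Duration effect: -D_mod·Δy = -17.52 × (+0.0065) = -0.113880
Convexity effect: ½·C·(Δy)² = 0.5 × 306.64 × (0.0065)² = +0.00647777
ΔP/P ≈ -0.113880 + 0.00647777 = -0.10740223
New price ≈ 80.00 × (1 - 0.10740223) = 71.4078216.

$71.41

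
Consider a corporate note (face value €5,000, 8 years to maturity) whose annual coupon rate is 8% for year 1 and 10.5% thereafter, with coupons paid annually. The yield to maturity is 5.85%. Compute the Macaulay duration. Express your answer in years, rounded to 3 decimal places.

Periodic yield y = 0.0585. Discount each cash flow and weight by its year:
  t   CF        PV=CF/(1+0.0585)^t    t·PV
  1       400.00       377.8932       377.8932
  2       525.00       468.5733       937.1467
  3       525.00       442.6768     1,328.0303
  4       525.00       418.2114     1,672.8455
  5       525.00       395.0981     1,975.4907
  6       525.00       373.2623     2,239.5738
  7       525.00       352.6333     2,468.4328
  8     5,525.00     3,505.9473    28,047.5784
  Σ                  6,334.2957    39,046.9915
Price P = Σ PV = 6,334.2957.
Macaulay duration = Σ(t·PV) / P = 39,046.9915 / 6,334.2957 = 6.16438 years.

6.164 years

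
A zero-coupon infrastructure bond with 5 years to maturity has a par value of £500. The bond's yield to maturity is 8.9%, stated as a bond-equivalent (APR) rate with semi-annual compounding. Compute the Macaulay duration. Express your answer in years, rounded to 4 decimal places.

5.0000 years

A zero-coupon bond has a single cash flow at maturity, so its Macaulay duration equals its maturity: 5 years.
(Equivalently: 10 semi-annual periods ÷ 2 = 5 years.)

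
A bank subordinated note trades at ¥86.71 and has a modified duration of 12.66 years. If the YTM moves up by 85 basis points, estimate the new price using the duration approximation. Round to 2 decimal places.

¥77.38

Duration approximation: ΔP/P ≈ -D_mod · Δy = -12.66 × (+0.0085) = -0.107610.
New price ≈ 86.71 × (1 - 0.107610) = 77.3791369.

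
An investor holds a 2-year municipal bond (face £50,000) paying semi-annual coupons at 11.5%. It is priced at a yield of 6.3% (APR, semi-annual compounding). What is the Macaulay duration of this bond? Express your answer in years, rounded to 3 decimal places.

Periodic yield y = 0.0315. Discount each cash flow and weight by its period:
  t   CF        PV=CF/(1+0.0315)^t    t·PV
  1     2,875.00     2,787.2031     2,787.2031
  2     2,875.00     2,702.0874     5,404.1747
  3     2,875.00     2,619.5709     7,858.7126
  4    52,875.00    46,706.0835   186,824.3339
  Σ                 54,814.9448   202,874.4243
Price P = Σ PV = 54,814.9448.
Macaulay duration = Σ(t·PV) / P = 202,874.4243 / 54,814.9448 = 3.70108 half-year periods.
In years: 3.70108 / 2 = 1.85054 years.

1.851 years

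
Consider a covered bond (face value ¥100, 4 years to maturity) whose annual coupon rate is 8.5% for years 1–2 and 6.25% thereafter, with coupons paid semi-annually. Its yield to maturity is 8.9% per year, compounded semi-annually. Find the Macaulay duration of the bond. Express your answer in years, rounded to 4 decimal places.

Periodic yield y = 0.0445. Discount each cash flow and weight by its period:
  t   CF        PV=CF/(1+0.0445)^t    t·PV
  1        4.250         4.0689         4.0689
  2        4.250         3.8956         7.7912
  3        4.250         3.7296        11.1888
  4        4.250         3.5707        14.2829
  5        3.125         2.5137        12.5683
  6        3.125         2.4066        14.4394
  7        3.125         2.3040        16.1283
  8      103.125        72.7941       582.3531
  Σ                     95.2833       662.8210
Price P = Σ PV = 95.2833.
Macaulay duration = Σ(t·PV) / P = 662.8210 / 95.2833 = 6.95632 half-year periods.
In years: 6.95632 / 2 = 3.47816 years.

3.4782 years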